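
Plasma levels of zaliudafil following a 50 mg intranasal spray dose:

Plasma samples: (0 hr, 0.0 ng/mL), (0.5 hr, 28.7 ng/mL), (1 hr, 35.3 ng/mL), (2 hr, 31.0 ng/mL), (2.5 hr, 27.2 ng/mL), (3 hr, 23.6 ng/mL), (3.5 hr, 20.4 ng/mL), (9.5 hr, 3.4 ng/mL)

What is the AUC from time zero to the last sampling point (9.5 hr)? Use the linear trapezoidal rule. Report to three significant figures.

Trapezoidal AUC_0→9.5:
  [0→0.5]: (0.0+28.7)/2 × 0.5 = 7.175
  [0.5→1]: (28.7+35.3)/2 × 0.5 = 16.0
  [1→2]: (35.3+31.0)/2 × 1 = 33.15
  [2→2.5]: (31.0+27.2)/2 × 0.5 = 14.55
  [2.5→3]: (27.2+23.6)/2 × 0.5 = 12.7
  [3→3.5]: (23.6+20.4)/2 × 0.5 = 11.0
  [3.5→9.5]: (20.4+3.4)/2 × 6 = 71.4
  Sum = 165.975 ng/mL·hr

AUC = 166 ng/mL·hr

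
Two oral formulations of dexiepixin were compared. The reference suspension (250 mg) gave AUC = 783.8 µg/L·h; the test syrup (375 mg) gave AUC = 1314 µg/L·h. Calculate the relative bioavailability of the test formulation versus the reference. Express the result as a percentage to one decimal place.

F_rel = 111.8%

F_rel = (AUC_test/D_test) / (AUC_ref/D_ref)
      = (1314/375) / (783.8/250)
      = 3.504 / 3.1352 = 1.1176 = 111.76%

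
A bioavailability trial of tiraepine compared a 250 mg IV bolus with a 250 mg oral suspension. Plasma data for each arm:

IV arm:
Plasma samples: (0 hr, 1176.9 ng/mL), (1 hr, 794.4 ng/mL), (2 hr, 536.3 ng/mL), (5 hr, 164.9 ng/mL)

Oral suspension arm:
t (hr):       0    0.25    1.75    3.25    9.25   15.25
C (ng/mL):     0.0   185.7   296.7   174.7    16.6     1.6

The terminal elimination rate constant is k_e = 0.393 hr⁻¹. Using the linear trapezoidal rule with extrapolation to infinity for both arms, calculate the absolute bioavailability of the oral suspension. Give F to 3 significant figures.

F = 0.439

Trapezoidal AUC_0→5 (IV):
  [0→1]: (1176.9+794.4)/2 × 1 = 985.65
  [1→2]: (794.4+536.3)/2 × 1 = 665.35
  [2→5]: (536.3+164.9)/2 × 3 = 1051.8
  Sum = 2702.8 ng/mL·hr
IV tail: 164.9/0.393 = 419.593; AUC_iv,0→∞ = 2702.8 + 419.593 = 3122.393 ng/mL·hr
Trapezoidal AUC_0→15.25 (oral suspension):
  [0→0.25]: (0.0+185.7)/2 × 0.25 = 23.2125
  [0.25→1.75]: (185.7+296.7)/2 × 1.5 = 361.8
  [1.75→3.25]: (296.7+174.7)/2 × 1.5 = 353.55
  [3.25→9.25]: (174.7+16.6)/2 × 6 = 573.9
  [9.25→15.25]: (16.6+1.6)/2 × 6 = 54.6
  Sum = 1367.0625 ng/mL·hr
oral suspension tail: 1.6/0.393 = 4.071; AUC_ev,0→∞ = 1367.0625 + 4.071 = 1371.1335 ng/mL·hr
F = (AUC_ev/D_ev)/(AUC_iv/D_iv) = (1371.1335/250)/(3122.393/250) = 5.484534/12.489572 = 0.4391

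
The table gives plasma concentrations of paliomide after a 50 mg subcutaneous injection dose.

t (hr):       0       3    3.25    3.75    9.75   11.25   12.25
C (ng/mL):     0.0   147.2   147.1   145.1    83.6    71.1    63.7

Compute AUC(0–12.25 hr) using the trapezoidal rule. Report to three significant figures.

AUC = 1200 ng/mL·hr

Trapezoidal AUC_0→12.25:
  [0→3]: (0.0+147.2)/2 × 3 = 220.8
  [3→3.25]: (147.2+147.1)/2 × 0.25 = 36.7875
  [3.25→3.75]: (147.1+145.1)/2 × 0.5 = 73.05
  [3.75→9.75]: (145.1+83.6)/2 × 6 = 686.1
  [9.75→11.25]: (83.6+71.1)/2 × 1.5 = 116.025
  [11.25→12.25]: (71.1+63.7)/2 × 1 = 67.4
  Sum = 1200.1625 ng/mL·hr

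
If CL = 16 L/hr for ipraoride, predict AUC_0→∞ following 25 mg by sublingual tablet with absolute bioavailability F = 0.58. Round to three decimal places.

AUC_0→∞ = F × Dose / CL
        = 0.58 × 25 / 16 = 0.90625 mg/L·hr

AUC = 0.906 mg/L·hr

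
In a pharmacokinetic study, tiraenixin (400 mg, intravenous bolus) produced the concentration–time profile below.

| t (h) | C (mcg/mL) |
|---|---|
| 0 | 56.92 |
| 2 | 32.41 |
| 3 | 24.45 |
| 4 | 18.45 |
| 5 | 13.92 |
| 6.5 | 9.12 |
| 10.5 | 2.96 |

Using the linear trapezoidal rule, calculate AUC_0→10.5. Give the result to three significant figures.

Trapezoidal AUC_0→10.5:
  [0→2]: (56.92+32.41)/2 × 2 = 89.33
  [2→3]: (32.41+24.45)/2 × 1 = 28.43
  [3→4]: (24.45+18.45)/2 × 1 = 21.45
  [4→5]: (18.45+13.92)/2 × 1 = 16.185
  [5→6.5]: (13.92+9.12)/2 × 1.5 = 17.28
  [6.5→10.5]: (9.12+2.96)/2 × 4 = 24.16
  Sum = 196.835 mcg/mL·h

AUC = 197 mcg/mL·h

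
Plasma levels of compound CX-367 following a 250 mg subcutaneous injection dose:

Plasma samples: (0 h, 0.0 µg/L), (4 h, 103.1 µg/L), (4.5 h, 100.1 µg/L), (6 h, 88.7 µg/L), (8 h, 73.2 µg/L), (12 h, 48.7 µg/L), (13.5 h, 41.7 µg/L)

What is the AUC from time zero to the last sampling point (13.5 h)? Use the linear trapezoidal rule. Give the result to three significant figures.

Trapezoidal AUC_0→13.5:
  [0→4]: (0.0+103.1)/2 × 4 = 206.2
  [4→4.5]: (103.1+100.1)/2 × 0.5 = 50.8
  [4.5→6]: (100.1+88.7)/2 × 1.5 = 141.6
  [6→8]: (88.7+73.2)/2 × 2 = 161.9
  [8→12]: (73.2+48.7)/2 × 4 = 243.8
  [12→13.5]: (48.7+41.7)/2 × 1.5 = 67.8
  Sum = 872.1 µg/L·h

AUC = 872 µg/L·h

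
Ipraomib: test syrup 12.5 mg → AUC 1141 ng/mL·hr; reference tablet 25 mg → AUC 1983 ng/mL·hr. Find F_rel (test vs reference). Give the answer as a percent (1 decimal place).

F_rel = 115.1%

F_rel = (AUC_test/D_test) / (AUC_ref/D_ref)
      = (1141/12.5) / (1983/25)
      = 91.28 / 79.32 = 1.1508 = 115.08%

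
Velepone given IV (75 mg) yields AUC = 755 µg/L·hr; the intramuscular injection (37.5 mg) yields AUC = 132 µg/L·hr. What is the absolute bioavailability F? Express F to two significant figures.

F = 0.35

F = (AUC_ev / D_ev) / (AUC_iv / D_iv)
  = (132/37.5) / (755/75)
  = 3.52 / 10.0667 = 0.3497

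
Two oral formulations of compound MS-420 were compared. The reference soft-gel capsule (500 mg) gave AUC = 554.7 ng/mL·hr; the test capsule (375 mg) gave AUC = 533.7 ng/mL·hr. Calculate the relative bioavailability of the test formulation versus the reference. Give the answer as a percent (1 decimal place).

F_rel = (AUC_test/D_test) / (AUC_ref/D_ref)
      = (533.7/375) / (554.7/500)
      = 1.4232 / 1.1094 = 1.2829 = 128.29%

F_rel = 128.3%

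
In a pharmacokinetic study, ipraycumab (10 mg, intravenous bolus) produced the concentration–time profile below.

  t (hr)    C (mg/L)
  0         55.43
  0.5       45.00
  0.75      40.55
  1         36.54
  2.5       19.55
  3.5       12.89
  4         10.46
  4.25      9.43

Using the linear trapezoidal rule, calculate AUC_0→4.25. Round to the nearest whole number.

AUC = 112 mg/L·hr

Trapezoidal AUC_0→4.25:
  [0→0.5]: (55.43+45.00)/2 × 0.5 = 25.1075
  [0.5→0.75]: (45.00+40.55)/2 × 0.25 = 10.69375
  [0.75→1]: (40.55+36.54)/2 × 0.25 = 9.63625
  [1→2.5]: (36.54+19.55)/2 × 1.5 = 42.0675
  [2.5→3.5]: (19.55+12.89)/2 × 1 = 16.22
  [3.5→4]: (12.89+10.46)/2 × 0.5 = 5.8375
  [4→4.25]: (10.46+9.43)/2 × 0.25 = 2.48625
  Sum = 112.04875 mg/L·hr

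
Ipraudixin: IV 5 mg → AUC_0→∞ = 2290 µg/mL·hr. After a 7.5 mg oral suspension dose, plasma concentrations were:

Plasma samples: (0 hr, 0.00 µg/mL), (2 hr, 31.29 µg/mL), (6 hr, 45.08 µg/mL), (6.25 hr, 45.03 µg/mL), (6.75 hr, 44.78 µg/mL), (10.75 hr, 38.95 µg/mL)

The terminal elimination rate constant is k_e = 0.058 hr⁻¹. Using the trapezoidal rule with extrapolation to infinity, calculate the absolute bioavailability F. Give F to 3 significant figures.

Trapezoidal AUC_0→10.75 (oral suspension):
  [0→2]: (0.00+31.29)/2 × 2 = 31.29
  [2→6]: (31.29+45.08)/2 × 4 = 152.74
  [6→6.25]: (45.08+45.03)/2 × 0.25 = 11.26375
  [6.25→6.75]: (45.03+44.78)/2 × 0.5 = 22.4525
  [6.75→10.75]: (44.78+38.95)/2 × 4 = 167.46
  Sum = 385.20625 µg/mL·hr
Tail: C_last/k_e = 38.95/0.058 = 671.552
AUC_0→∞ (oral suspension) = 385.20625 + 671.552 = 1056.75825 µg/mL·hr
F = (AUC_ev/D_ev)/(AUC_iv/D_iv) = (1056.75825/7.5)/(2290/5) = 140.9011/458 = 0.3076

F = 0.308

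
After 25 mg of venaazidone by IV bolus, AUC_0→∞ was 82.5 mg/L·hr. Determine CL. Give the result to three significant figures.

CL = Dose_iv / AUC_0→∞
   = 25 / 82.5 = 0.30303 L/hr

CL = 0.303 L/hr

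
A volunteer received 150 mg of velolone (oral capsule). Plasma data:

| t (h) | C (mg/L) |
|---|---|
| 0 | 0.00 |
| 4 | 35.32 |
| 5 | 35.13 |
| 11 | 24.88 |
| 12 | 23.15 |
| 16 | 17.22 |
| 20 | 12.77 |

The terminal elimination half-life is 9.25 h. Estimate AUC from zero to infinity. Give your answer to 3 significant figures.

Trapezoidal AUC_0→20:
  [0→4]: (0.00+35.32)/2 × 4 = 70.64
  [4→5]: (35.32+35.13)/2 × 1 = 35.225
  [5→11]: (35.13+24.88)/2 × 6 = 180.03
  [11→12]: (24.88+23.15)/2 × 1 = 24.015
  [12→16]: (23.15+17.22)/2 × 4 = 80.74
  [16→20]: (17.22+12.77)/2 × 4 = 59.98
  Sum = 450.63 mg/L·h
k_e = ln2 / t½ = 0.693147 / 9.25 = 0.0749 h^-1
Extrapolated tail: C_last / k_e = 12.77 / 0.0749 = 170.494
AUC_0→∞ = 450.63 + 170.494 = 621.124 mg/L·h

AUC = 621 mg/L·h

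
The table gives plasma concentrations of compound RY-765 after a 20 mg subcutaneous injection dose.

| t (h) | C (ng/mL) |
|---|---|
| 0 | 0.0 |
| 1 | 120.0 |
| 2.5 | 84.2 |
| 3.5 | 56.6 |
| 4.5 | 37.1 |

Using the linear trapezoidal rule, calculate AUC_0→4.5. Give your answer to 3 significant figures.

AUC = 330 ng/mL·h

Trapezoidal AUC_0→4.5:
  [0→1]: (0.0+120.0)/2 × 1 = 60.0
  [1→2.5]: (120.0+84.2)/2 × 1.5 = 153.15
  [2.5→3.5]: (84.2+56.6)/2 × 1 = 70.4
  [3.5→4.5]: (56.6+37.1)/2 × 1 = 46.85
  Sum = 330.4 ng/mL·h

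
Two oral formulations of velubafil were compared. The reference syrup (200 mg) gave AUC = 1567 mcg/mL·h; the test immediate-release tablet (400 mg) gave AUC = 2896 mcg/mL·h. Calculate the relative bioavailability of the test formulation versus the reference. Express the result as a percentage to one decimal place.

F_rel = (AUC_test/D_test) / (AUC_ref/D_ref)
      = (2896/400) / (1567/200)
      = 7.24 / 7.835 = 0.9241 = 92.41%

F_rel = 92.4%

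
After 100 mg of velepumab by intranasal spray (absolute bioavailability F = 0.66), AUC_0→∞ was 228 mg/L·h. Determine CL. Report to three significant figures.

CL = F × Dose / AUC_0→∞
   = 0.66 × 100 / 228 = 0.289474 L/h

CL = 0.289 L/h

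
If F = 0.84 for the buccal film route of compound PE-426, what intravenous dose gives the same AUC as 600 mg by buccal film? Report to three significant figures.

D_iv = 504 mg

Systemic exposure from an extravascular dose = F × D_ev, so the equivalent IV dose is F × D_ev.
D_iv = F × D_ev = 0.84 × 600 = 504 mg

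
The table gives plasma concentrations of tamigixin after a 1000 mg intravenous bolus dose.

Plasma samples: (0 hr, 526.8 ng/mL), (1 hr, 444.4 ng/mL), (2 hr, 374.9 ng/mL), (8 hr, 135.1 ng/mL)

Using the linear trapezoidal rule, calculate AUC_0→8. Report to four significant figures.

AUC = 2425 ng/mL·hr

Trapezoidal AUC_0→8:
  [0→1]: (526.8+444.4)/2 × 1 = 485.6
  [1→2]: (444.4+374.9)/2 × 1 = 409.65
  [2→8]: (374.9+135.1)/2 × 6 = 1530.0
  Sum = 2425.25 ng/mL·hr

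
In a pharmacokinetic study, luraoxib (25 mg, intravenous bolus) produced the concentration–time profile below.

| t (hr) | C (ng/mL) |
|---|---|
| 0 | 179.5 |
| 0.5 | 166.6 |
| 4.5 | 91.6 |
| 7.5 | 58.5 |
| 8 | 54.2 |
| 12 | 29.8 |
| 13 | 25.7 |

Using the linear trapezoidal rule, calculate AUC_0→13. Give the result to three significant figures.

AUC = 1050 ng/mL·hr

Trapezoidal AUC_0→13:
  [0→0.5]: (179.5+166.6)/2 × 0.5 = 86.525
  [0.5→4.5]: (166.6+91.6)/2 × 4 = 516.4
  [4.5→7.5]: (91.6+58.5)/2 × 3 = 225.15
  [7.5→8]: (58.5+54.2)/2 × 0.5 = 28.175
  [8→12]: (54.2+29.8)/2 × 4 = 168.0
  [12→13]: (29.8+25.7)/2 × 1 = 27.75
  Sum = 1052.0 ng/mL·hr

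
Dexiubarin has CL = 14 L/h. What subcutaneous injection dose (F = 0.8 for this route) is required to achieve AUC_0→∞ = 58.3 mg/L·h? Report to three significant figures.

Dose = 1020 mg

Dose = CL × AUC_0→∞ / F
     = 14 × 58.3 / 0.8 = 1020.25 mg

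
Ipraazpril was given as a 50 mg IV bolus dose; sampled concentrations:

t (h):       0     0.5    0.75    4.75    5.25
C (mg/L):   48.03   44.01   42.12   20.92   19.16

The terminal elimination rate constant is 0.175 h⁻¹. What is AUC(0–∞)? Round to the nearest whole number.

AUC = 279 mg/L·h

Trapezoidal AUC_0→5.25:
  [0→0.5]: (48.03+44.01)/2 × 0.5 = 23.01
  [0.5→0.75]: (44.01+42.12)/2 × 0.25 = 10.76625
  [0.75→4.75]: (42.12+20.92)/2 × 4 = 126.08
  [4.75→5.25]: (20.92+19.16)/2 × 0.5 = 10.02
  Sum = 169.87625 mg/L·h
Extrapolated tail: C_last / k_e = 19.16 / 0.175 = 109.486
AUC_0→∞ = 169.87625 + 109.486 = 279.36225 mg/L·h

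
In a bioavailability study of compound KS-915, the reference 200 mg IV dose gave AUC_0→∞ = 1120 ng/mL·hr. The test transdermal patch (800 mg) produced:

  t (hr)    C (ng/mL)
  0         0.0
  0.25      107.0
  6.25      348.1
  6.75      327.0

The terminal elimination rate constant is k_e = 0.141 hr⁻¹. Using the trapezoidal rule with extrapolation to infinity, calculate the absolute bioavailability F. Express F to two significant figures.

F = 0.86

Trapezoidal AUC_0→6.75 (transdermal patch):
  [0→0.25]: (0.0+107.0)/2 × 0.25 = 13.375
  [0.25→6.25]: (107.0+348.1)/2 × 6 = 1365.3
  [6.25→6.75]: (348.1+327.0)/2 × 0.5 = 168.775
  Sum = 1547.45 ng/mL·hr
Tail: C_last/k_e = 327.0/0.141 = 2319.149
AUC_0→∞ (transdermal patch) = 1547.45 + 2319.149 = 3866.599 ng/mL·hr
F = (AUC_ev/D_ev)/(AUC_iv/D_iv) = (3866.599/800)/(1120/200) = 4.83325/5.6 = 0.8631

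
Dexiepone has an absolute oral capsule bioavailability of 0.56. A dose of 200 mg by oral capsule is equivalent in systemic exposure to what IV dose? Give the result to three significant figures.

D_iv = 112 mg

Systemic exposure from an extravascular dose = F × D_ev, so the equivalent IV dose is F × D_ev.
D_iv = F × D_ev = 0.56 × 200 = 112 mg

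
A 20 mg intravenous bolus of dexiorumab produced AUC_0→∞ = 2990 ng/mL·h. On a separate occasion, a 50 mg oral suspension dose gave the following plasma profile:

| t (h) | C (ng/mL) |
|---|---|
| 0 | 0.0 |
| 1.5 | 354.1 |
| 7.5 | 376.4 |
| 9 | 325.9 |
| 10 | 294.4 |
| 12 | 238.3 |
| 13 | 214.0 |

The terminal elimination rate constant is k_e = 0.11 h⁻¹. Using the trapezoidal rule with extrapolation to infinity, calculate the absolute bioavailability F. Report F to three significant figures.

Trapezoidal AUC_0→13 (oral suspension):
  [0→1.5]: (0.0+354.1)/2 × 1.5 = 265.575
  [1.5→7.5]: (354.1+376.4)/2 × 6 = 2191.5
  [7.5→9]: (376.4+325.9)/2 × 1.5 = 526.725
  [9→10]: (325.9+294.4)/2 × 1 = 310.15
  [10→12]: (294.4+238.3)/2 × 2 = 532.7
  [12→13]: (238.3+214.0)/2 × 1 = 226.15
  Sum = 4052.8 ng/mL·h
Tail: C_last/k_e = 214.0/0.11 = 1945.455
AUC_0→∞ (oral suspension) = 4052.8 + 1945.455 = 5998.255 ng/mL·h
F = (AUC_ev/D_ev)/(AUC_iv/D_iv) = (5998.255/50)/(2990/20) = 119.9651/149.5 = 0.8024

F = 0.802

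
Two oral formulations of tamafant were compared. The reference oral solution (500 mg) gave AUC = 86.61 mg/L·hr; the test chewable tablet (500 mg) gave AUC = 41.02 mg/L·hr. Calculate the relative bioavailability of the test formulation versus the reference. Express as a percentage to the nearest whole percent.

F_rel = 47%

F_rel = (AUC_test/D_test) / (AUC_ref/D_ref)
      = (41.02/500) / (86.61/500)
      = 0.08204 / 0.17322 = 0.4736 = 47.36%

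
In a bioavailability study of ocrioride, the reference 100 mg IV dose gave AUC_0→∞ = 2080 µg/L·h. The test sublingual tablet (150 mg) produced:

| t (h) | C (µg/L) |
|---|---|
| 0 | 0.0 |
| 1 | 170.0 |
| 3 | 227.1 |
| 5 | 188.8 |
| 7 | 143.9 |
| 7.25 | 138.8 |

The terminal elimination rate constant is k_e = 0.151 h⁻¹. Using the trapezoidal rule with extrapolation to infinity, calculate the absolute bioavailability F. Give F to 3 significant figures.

Trapezoidal AUC_0→7.25 (sublingual tablet):
  [0→1]: (0.0+170.0)/2 × 1 = 85.0
  [1→3]: (170.0+227.1)/2 × 2 = 397.1
  [3→5]: (227.1+188.8)/2 × 2 = 415.9
  [5→7]: (188.8+143.9)/2 × 2 = 332.7
  [7→7.25]: (143.9+138.8)/2 × 0.25 = 35.3375
  Sum = 1266.0375 µg/L·h
Tail: C_last/k_e = 138.8/0.151 = 919.205
AUC_0→∞ (sublingual tablet) = 1266.0375 + 919.205 = 2185.2425 µg/L·h
F = (AUC_ev/D_ev)/(AUC_iv/D_iv) = (2185.2425/150)/(2080/100) = 14.5683/20.8 = 0.7004

F = 0.700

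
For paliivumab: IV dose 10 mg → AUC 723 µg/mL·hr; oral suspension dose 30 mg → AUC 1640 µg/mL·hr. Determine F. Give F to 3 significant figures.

F = 0.756

F = (AUC_ev / D_ev) / (AUC_iv / D_iv)
  = (1640/30) / (723/10)
  = 54.6667 / 72.3 = 0.7561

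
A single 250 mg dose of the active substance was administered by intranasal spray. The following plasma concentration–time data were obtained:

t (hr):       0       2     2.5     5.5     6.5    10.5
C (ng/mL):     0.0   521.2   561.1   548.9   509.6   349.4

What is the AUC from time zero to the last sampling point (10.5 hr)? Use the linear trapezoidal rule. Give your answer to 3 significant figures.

AUC = 4700 ng/mL·hr

Trapezoidal AUC_0→10.5:
  [0→2]: (0.0+521.2)/2 × 2 = 521.2
  [2→2.5]: (521.2+561.1)/2 × 0.5 = 270.575
  [2.5→5.5]: (561.1+548.9)/2 × 3 = 1665.0
  [5.5→6.5]: (548.9+509.6)/2 × 1 = 529.25
  [6.5→10.5]: (509.6+349.4)/2 × 4 = 1718.0
  Sum = 4704.025 ng/mL·hr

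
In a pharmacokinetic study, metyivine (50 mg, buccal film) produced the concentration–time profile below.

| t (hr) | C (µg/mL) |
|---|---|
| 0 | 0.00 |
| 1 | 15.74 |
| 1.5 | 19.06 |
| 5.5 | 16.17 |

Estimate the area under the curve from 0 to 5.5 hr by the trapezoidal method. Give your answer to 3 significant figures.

Trapezoidal AUC_0→5.5:
  [0→1]: (0.00+15.74)/2 × 1 = 7.87
  [1→1.5]: (15.74+19.06)/2 × 0.5 = 8.7
  [1.5→5.5]: (19.06+16.17)/2 × 4 = 70.46
  Sum = 87.03 µg/mL·hr

AUC = 87.0 µg/mL·hr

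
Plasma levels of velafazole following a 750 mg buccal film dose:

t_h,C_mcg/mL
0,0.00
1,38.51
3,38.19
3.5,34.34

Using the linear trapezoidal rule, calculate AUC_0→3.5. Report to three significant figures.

Trapezoidal AUC_0→3.5:
  [0→1]: (0.00+38.51)/2 × 1 = 19.255
  [1→3]: (38.51+38.19)/2 × 2 = 76.7
  [3→3.5]: (38.19+34.34)/2 × 0.5 = 18.1325
  Sum = 114.0875 mcg/mL·h

AUC = 114 mcg/mL·h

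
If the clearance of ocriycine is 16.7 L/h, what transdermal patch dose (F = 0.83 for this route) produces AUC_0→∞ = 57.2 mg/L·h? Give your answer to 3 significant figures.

Dose = 1150 mg

Dose = CL × AUC_0→∞ / F
     = 16.7 × 57.2 / 0.83 = 1150.89 mg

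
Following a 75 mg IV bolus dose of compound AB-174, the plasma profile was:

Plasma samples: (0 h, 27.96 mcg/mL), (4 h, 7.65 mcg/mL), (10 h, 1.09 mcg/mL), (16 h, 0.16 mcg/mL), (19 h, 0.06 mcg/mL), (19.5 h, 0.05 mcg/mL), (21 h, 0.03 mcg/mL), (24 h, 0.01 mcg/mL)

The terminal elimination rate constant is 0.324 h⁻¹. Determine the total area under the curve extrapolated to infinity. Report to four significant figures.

AUC = 101.7 mcg/mL·h

Trapezoidal AUC_0→24:
  [0→4]: (27.96+7.65)/2 × 4 = 71.22
  [4→10]: (7.65+1.09)/2 × 6 = 26.22
  [10→16]: (1.09+0.16)/2 × 6 = 3.75
  [16→19]: (0.16+0.06)/2 × 3 = 0.33
  [19→19.5]: (0.06+0.05)/2 × 0.5 = 0.0275
  [19.5→21]: (0.05+0.03)/2 × 1.5 = 0.06
  [21→24]: (0.03+0.01)/2 × 3 = 0.06
  Sum = 101.6675 mcg/mL·h
Extrapolated tail: C_last / k_e = 0.01 / 0.324 = 0.031
AUC_0→∞ = 101.6675 + 0.031 = 101.6985 mcg/mL·h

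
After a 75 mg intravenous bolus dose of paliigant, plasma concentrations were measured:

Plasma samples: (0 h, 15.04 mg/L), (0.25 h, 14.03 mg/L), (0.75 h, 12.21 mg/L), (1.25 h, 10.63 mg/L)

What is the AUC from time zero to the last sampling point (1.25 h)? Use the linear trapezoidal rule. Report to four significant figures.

AUC = 15.90 mg/L·h

Trapezoidal AUC_0→1.25:
  [0→0.25]: (15.04+14.03)/2 × 0.25 = 3.63375
  [0.25→0.75]: (14.03+12.21)/2 × 0.5 = 6.56
  [0.75→1.25]: (12.21+10.63)/2 × 0.5 = 5.71
  Sum = 15.90375 mg/L·h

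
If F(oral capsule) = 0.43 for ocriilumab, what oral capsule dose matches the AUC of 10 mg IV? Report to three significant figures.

D_oral = 23.3 mg

For equal systemic exposure: F × D_ev = D_iv
D_ev = D_iv / F = 10 / 0.43 = 23.2558 mg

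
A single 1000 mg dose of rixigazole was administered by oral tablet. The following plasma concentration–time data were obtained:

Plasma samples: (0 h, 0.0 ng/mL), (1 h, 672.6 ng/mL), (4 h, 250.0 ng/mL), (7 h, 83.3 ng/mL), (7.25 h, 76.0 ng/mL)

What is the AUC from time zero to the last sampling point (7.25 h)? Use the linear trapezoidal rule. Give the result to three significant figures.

Trapezoidal AUC_0→7.25:
  [0→1]: (0.0+672.6)/2 × 1 = 336.3
  [1→4]: (672.6+250.0)/2 × 3 = 1383.9
  [4→7]: (250.0+83.3)/2 × 3 = 499.95
  [7→7.25]: (83.3+76.0)/2 × 0.25 = 19.9125
  Sum = 2240.0625 ng/mL·h

AUC = 2240 ng/mL·h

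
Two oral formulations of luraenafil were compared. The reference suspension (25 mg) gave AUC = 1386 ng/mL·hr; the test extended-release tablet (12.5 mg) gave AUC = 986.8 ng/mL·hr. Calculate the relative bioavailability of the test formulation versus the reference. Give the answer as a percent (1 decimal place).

F_rel = (AUC_test/D_test) / (AUC_ref/D_ref)
      = (986.8/12.5) / (1386/25)
      = 78.944 / 55.44 = 1.4240 = 142.40%

F_rel = 142.4%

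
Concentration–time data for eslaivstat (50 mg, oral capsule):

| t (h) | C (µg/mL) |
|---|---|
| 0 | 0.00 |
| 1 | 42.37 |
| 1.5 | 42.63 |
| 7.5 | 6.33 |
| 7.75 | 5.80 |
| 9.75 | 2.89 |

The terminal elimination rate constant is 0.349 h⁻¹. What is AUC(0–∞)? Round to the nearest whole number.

AUC = 208 µg/mL·h

Trapezoidal AUC_0→9.75:
  [0→1]: (0.00+42.37)/2 × 1 = 21.185
  [1→1.5]: (42.37+42.63)/2 × 0.5 = 21.25
  [1.5→7.5]: (42.63+6.33)/2 × 6 = 146.88
  [7.5→7.75]: (6.33+5.80)/2 × 0.25 = 1.51625
  [7.75→9.75]: (5.80+2.89)/2 × 2 = 8.69
  Sum = 199.52125 µg/mL·h
Extrapolated tail: C_last / k_e = 2.89 / 0.349 = 8.281
AUC_0→∞ = 199.52125 + 8.281 = 207.80225 µg/mL·h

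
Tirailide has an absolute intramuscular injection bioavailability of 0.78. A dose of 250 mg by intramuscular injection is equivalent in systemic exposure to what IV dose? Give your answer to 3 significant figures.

D_iv = 195 mg

Systemic exposure from an extravascular dose = F × D_ev, so the equivalent IV dose is F × D_ev.
D_iv = F × D_ev = 0.78 × 250 = 195 mg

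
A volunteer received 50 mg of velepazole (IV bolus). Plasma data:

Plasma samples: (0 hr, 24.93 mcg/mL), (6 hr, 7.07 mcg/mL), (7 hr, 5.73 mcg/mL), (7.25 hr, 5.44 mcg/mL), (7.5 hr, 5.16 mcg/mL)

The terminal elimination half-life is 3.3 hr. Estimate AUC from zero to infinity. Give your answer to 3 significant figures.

AUC = 130 mcg/mL·hr

Trapezoidal AUC_0→7.5:
  [0→6]: (24.93+7.07)/2 × 6 = 96.0
  [6→7]: (7.07+5.73)/2 × 1 = 6.4
  [7→7.25]: (5.73+5.44)/2 × 0.25 = 1.39625
  [7.25→7.5]: (5.44+5.16)/2 × 0.25 = 1.325
  Sum = 105.12125 mcg/mL·hr
k_e = ln2 / t½ = 0.693147 / 3.3 = 0.2100 hr^-1
Extrapolated tail: C_last / k_e = 5.16 / 0.21 = 24.571
AUC_0→∞ = 105.12125 + 24.571 = 129.69225 mcg/mL·hr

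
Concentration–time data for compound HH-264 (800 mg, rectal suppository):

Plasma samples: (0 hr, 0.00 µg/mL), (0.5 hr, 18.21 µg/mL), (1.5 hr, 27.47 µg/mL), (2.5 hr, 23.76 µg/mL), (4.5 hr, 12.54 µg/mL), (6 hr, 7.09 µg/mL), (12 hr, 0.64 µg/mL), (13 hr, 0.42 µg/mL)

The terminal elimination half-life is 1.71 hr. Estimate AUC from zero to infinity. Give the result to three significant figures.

AUC = 129 µg/mL·hr

Trapezoidal AUC_0→13:
  [0→0.5]: (0.00+18.21)/2 × 0.5 = 4.5525
  [0.5→1.5]: (18.21+27.47)/2 × 1 = 22.84
  [1.5→2.5]: (27.47+23.76)/2 × 1 = 25.615
  [2.5→4.5]: (23.76+12.54)/2 × 2 = 36.3
  [4.5→6]: (12.54+7.09)/2 × 1.5 = 14.7225
  [6→12]: (7.09+0.64)/2 × 6 = 23.19
  [12→13]: (0.64+0.42)/2 × 1 = 0.53
  Sum = 127.75 µg/mL·hr
k_e = ln2 / t½ = 0.693147 / 1.71 = 0.4053 hr^-1
Extrapolated tail: C_last / k_e = 0.42 / 0.4053 = 1.036
AUC_0→∞ = 127.75 + 1.036 = 128.786 µg/mL·hr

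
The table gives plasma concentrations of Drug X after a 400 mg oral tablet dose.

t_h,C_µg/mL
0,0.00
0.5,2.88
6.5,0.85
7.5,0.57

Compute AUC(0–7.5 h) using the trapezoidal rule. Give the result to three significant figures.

Trapezoidal AUC_0→7.5:
  [0→0.5]: (0.00+2.88)/2 × 0.5 = 0.72
  [0.5→6.5]: (2.88+0.85)/2 × 6 = 11.19
  [6.5→7.5]: (0.85+0.57)/2 × 1 = 0.71
  Sum = 12.62 µg/mL·h

AUC = 12.6 µg/mL·h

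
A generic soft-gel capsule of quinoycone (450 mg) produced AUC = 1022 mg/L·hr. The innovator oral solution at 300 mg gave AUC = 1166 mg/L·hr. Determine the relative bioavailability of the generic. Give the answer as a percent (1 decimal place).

F_rel = 58.4%

F_rel = (AUC_test/D_test) / (AUC_ref/D_ref)
      = (1022/450) / (1166/300)
      = 2.27111 / 3.88667 = 0.5843 = 58.43%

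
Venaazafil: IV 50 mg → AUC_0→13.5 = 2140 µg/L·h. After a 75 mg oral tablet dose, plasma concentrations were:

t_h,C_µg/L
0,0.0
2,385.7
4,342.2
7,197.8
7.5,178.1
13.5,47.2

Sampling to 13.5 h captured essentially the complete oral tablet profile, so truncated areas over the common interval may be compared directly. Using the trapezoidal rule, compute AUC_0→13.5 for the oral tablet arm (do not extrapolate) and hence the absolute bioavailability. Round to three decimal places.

F = 0.839

Trapezoidal AUC_0→13.5 (oral tablet):
  [0→2]: (0.0+385.7)/2 × 2 = 385.7
  [2→4]: (385.7+342.2)/2 × 2 = 727.9
  [4→7]: (342.2+197.8)/2 × 3 = 810.0
  [7→7.5]: (197.8+178.1)/2 × 0.5 = 93.975
  [7.5→13.5]: (178.1+47.2)/2 × 6 = 675.9
  Sum = 2693.475 µg/L·h
F = (AUC_ev/D_ev)/(AUC_iv/D_iv) = (2693.475/75)/(2140/50) = 35.913/42.8 = 0.8391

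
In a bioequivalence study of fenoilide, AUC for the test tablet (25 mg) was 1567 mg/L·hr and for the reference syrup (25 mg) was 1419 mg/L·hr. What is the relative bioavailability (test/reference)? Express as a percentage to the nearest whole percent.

F_rel = 110%

F_rel = (AUC_test/D_test) / (AUC_ref/D_ref)
      = (1567/25) / (1419/25)
      = 62.68 / 56.76 = 1.1043 = 110.43%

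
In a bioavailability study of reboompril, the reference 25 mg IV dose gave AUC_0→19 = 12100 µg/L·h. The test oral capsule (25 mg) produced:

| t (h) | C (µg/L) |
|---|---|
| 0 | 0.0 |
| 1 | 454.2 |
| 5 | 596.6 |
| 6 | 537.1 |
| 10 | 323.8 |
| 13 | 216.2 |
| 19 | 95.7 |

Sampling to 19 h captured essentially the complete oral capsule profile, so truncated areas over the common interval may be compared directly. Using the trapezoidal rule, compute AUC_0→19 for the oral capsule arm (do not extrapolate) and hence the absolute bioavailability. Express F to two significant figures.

Trapezoidal AUC_0→19 (oral capsule):
  [0→1]: (0.0+454.2)/2 × 1 = 227.1
  [1→5]: (454.2+596.6)/2 × 4 = 2101.6
  [5→6]: (596.6+537.1)/2 × 1 = 566.85
  [6→10]: (537.1+323.8)/2 × 4 = 1721.8
  [10→13]: (323.8+216.2)/2 × 3 = 810.0
  [13→19]: (216.2+95.7)/2 × 6 = 935.7
  Sum = 6363.05 µg/L·h
F = (AUC_ev/D_ev)/(AUC_iv/D_iv) = (6363.05/25)/(12100/25) = 254.522/484 = 0.5259

F = 0.53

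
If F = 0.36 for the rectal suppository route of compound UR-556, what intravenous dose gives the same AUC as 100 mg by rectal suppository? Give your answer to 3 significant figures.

Systemic exposure from an extravascular dose = F × D_ev, so the equivalent IV dose is F × D_ev.
D_iv = F × D_ev = 0.36 × 100 = 36 mg

D_iv = 36.0 mg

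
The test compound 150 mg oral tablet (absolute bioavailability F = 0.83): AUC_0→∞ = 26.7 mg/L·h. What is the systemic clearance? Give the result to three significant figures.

CL = F × Dose / AUC_0→∞
   = 0.83 × 150 / 26.7 = 4.66292 L/h

CL = 4.66 L/h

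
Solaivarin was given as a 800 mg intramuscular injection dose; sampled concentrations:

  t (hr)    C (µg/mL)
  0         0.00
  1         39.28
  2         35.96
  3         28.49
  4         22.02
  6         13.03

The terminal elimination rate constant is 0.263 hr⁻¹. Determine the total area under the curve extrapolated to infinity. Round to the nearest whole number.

Trapezoidal AUC_0→6:
  [0→1]: (0.00+39.28)/2 × 1 = 19.64
  [1→2]: (39.28+35.96)/2 × 1 = 37.62
  [2→3]: (35.96+28.49)/2 × 1 = 32.225
  [3→4]: (28.49+22.02)/2 × 1 = 25.255
  [4→6]: (22.02+13.03)/2 × 2 = 35.05
  Sum = 149.79 µg/mL·hr
Extrapolated tail: C_last / k_e = 13.03 / 0.263 = 49.544
AUC_0→∞ = 149.79 + 49.544 = 199.334 µg/mL·hr

AUC = 199 µg/mL·hr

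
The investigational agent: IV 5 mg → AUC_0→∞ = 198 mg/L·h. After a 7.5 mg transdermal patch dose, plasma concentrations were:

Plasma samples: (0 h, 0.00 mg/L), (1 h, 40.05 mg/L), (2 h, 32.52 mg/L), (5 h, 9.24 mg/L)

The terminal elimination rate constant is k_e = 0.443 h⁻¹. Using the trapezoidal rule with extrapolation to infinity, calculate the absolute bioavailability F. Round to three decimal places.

F = 0.471

Trapezoidal AUC_0→5 (transdermal patch):
  [0→1]: (0.00+40.05)/2 × 1 = 20.025
  [1→2]: (40.05+32.52)/2 × 1 = 36.285
  [2→5]: (32.52+9.24)/2 × 3 = 62.64
  Sum = 118.95 mg/L·h
Tail: C_last/k_e = 9.24/0.443 = 20.858
AUC_0→∞ (transdermal patch) = 118.95 + 20.858 = 139.808 mg/L·h
F = (AUC_ev/D_ev)/(AUC_iv/D_iv) = (139.808/7.5)/(198/5) = 18.6411/39.6 = 0.4707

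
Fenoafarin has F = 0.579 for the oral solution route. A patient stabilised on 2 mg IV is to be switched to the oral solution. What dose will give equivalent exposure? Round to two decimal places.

D_oral = 3.45 mg

For equal systemic exposure: F × D_ev = D_iv
D_ev = D_iv / F = 2 / 0.579 = 3.45423 mg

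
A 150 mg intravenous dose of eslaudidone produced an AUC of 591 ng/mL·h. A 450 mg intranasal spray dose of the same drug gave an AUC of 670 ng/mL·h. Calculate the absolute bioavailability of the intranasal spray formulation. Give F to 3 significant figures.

F = (AUC_ev / D_ev) / (AUC_iv / D_iv)
  = (670/450) / (591/150)
  = 1.48889 / 3.94 = 0.3779

F = 0.378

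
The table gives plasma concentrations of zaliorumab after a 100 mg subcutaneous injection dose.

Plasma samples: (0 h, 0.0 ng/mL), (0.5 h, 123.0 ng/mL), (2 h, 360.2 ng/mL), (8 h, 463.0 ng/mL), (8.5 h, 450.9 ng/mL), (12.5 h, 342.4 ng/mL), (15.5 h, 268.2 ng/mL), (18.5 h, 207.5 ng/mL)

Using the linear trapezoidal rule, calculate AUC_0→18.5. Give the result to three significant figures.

Trapezoidal AUC_0→18.5:
  [0→0.5]: (0.0+123.0)/2 × 0.5 = 30.75
  [0.5→2]: (123.0+360.2)/2 × 1.5 = 362.4
  [2→8]: (360.2+463.0)/2 × 6 = 2469.6
  [8→8.5]: (463.0+450.9)/2 × 0.5 = 228.475
  [8.5→12.5]: (450.9+342.4)/2 × 4 = 1586.6
  [12.5→15.5]: (342.4+268.2)/2 × 3 = 915.9
  [15.5→18.5]: (268.2+207.5)/2 × 3 = 713.55
  Sum = 6307.275 ng/mL·h

AUC = 6310 ng/mL·h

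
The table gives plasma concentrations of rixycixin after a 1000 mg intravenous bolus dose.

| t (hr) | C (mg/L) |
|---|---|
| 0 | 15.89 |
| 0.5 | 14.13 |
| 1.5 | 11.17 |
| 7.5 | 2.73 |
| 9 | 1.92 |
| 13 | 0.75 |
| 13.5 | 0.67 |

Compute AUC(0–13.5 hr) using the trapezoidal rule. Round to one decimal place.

AUC = 71.0 mg/L·hr

Trapezoidal AUC_0→13.5:
  [0→0.5]: (15.89+14.13)/2 × 0.5 = 7.505
  [0.5→1.5]: (14.13+11.17)/2 × 1 = 12.65
  [1.5→7.5]: (11.17+2.73)/2 × 6 = 41.7
  [7.5→9]: (2.73+1.92)/2 × 1.5 = 3.4875
  [9→13]: (1.92+0.75)/2 × 4 = 5.34
  [13→13.5]: (0.75+0.67)/2 × 0.5 = 0.355
  Sum = 71.0375 mg/L·hr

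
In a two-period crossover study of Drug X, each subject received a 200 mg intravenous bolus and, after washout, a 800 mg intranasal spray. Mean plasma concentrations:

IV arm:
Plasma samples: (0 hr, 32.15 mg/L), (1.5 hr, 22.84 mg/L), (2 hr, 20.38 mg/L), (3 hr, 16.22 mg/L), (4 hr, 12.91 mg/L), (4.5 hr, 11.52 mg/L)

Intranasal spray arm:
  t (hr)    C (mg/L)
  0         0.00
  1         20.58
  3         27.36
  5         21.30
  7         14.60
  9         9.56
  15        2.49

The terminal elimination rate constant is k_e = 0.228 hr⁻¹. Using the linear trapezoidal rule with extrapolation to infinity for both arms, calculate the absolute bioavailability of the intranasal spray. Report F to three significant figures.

Trapezoidal AUC_0→4.5 (IV):
  [0→1.5]: (32.15+22.84)/2 × 1.5 = 41.2425
  [1.5→2]: (22.84+20.38)/2 × 0.5 = 10.805
  [2→3]: (20.38+16.22)/2 × 1 = 18.3
  [3→4]: (16.22+12.91)/2 × 1 = 14.565
  [4→4.5]: (12.91+11.52)/2 × 0.5 = 6.1075
  Sum = 91.02 mg/L·hr
IV tail: 11.52/0.228 = 50.526; AUC_iv,0→∞ = 91.02 + 50.526 = 141.546 mg/L·hr
Trapezoidal AUC_0→15 (intranasal spray):
  [0→1]: (0.00+20.58)/2 × 1 = 10.29
  [1→3]: (20.58+27.36)/2 × 2 = 47.94
  [3→5]: (27.36+21.30)/2 × 2 = 48.66
  [5→7]: (21.30+14.60)/2 × 2 = 35.9
  [7→9]: (14.60+9.56)/2 × 2 = 24.16
  [9→15]: (9.56+2.49)/2 × 6 = 36.15
  Sum = 203.1 mg/L·hr
intranasal spray tail: 2.49/0.228 = 10.921; AUC_ev,0→∞ = 203.1 + 10.921 = 214.021 mg/L·hr
F = (AUC_ev/D_ev)/(AUC_iv/D_iv) = (214.021/800)/(141.546/200) = 0.26752625/0.70773 = 0.3780

F = 0.378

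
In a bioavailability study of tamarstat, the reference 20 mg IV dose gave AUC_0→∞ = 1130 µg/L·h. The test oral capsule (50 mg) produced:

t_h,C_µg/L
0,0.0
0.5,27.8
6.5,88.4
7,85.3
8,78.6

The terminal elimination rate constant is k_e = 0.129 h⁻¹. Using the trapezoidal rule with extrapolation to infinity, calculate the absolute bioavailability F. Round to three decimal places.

Trapezoidal AUC_0→8 (oral capsule):
  [0→0.5]: (0.0+27.8)/2 × 0.5 = 6.95
  [0.5→6.5]: (27.8+88.4)/2 × 6 = 348.6
  [6.5→7]: (88.4+85.3)/2 × 0.5 = 43.425
  [7→8]: (85.3+78.6)/2 × 1 = 81.95
  Sum = 480.925 µg/L·h
Tail: C_last/k_e = 78.6/0.129 = 609.302
AUC_0→∞ (oral capsule) = 480.925 + 609.302 = 1090.227 µg/L·h
F = (AUC_ev/D_ev)/(AUC_iv/D_iv) = (1090.227/50)/(1130/20) = 21.80454/56.5 = 0.3859

F = 0.386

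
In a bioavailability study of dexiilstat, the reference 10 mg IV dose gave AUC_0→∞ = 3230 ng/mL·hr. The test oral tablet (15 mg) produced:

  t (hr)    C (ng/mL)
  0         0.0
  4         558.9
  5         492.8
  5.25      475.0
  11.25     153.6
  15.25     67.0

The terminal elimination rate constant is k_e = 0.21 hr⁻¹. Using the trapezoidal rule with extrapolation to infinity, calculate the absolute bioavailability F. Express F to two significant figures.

Trapezoidal AUC_0→15.25 (oral tablet):
  [0→4]: (0.0+558.9)/2 × 4 = 1117.8
  [4→5]: (558.9+492.8)/2 × 1 = 525.85
  [5→5.25]: (492.8+475.0)/2 × 0.25 = 120.975
  [5.25→11.25]: (475.0+153.6)/2 × 6 = 1885.8
  [11.25→15.25]: (153.6+67.0)/2 × 4 = 441.2
  Sum = 4091.625 ng/mL·hr
Tail: C_last/k_e = 67.0/0.21 = 319.048
AUC_0→∞ (oral tablet) = 4091.625 + 319.048 = 4410.673 ng/mL·hr
F = (AUC_ev/D_ev)/(AUC_iv/D_iv) = (4410.673/15)/(3230/10) = 294.045/323 = 0.9104

F = 0.91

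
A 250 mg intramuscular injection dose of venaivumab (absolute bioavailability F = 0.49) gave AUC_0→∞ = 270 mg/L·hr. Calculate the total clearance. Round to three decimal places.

CL = F × Dose / AUC_0→∞
   = 0.49 × 250 / 270 = 0.453704 L/hr

CL = 0.454 L/hr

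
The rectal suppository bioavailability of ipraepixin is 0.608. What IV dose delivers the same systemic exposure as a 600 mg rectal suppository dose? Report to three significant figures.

D_iv = 365 mg

Systemic exposure from an extravascular dose = F × D_ev, so the equivalent IV dose is F × D_ev.
D_iv = F × D_ev = 0.608 × 600 = 364.8 mg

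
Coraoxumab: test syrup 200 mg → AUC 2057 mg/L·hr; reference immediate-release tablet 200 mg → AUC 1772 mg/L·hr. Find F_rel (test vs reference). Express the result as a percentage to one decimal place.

F_rel = (AUC_test/D_test) / (AUC_ref/D_ref)
      = (2057/200) / (1772/200)
      = 10.285 / 8.86 = 1.1608 = 116.08%

F_rel = 116.1%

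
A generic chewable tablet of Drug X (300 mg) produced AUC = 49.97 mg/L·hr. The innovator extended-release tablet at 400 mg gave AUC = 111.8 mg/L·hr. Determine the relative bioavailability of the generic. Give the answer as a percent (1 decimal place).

F_rel = (AUC_test/D_test) / (AUC_ref/D_ref)
      = (49.97/300) / (111.8/400)
      = 0.166567 / 0.2795 = 0.5959 = 59.59%

F_rel = 59.6%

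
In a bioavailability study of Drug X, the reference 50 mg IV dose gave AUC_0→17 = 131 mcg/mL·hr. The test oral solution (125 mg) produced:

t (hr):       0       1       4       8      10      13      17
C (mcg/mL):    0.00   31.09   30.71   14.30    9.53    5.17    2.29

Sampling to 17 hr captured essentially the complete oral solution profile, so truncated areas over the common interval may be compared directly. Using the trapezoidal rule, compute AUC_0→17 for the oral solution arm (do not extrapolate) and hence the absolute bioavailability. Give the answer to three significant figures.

Trapezoidal AUC_0→17 (oral solution):
  [0→1]: (0.00+31.09)/2 × 1 = 15.545
  [1→4]: (31.09+30.71)/2 × 3 = 92.7
  [4→8]: (30.71+14.30)/2 × 4 = 90.02
  [8→10]: (14.30+9.53)/2 × 2 = 23.83
  [10→13]: (9.53+5.17)/2 × 3 = 22.05
  [13→17]: (5.17+2.29)/2 × 4 = 14.92
  Sum = 259.065 mcg/mL·hr
F = (AUC_ev/D_ev)/(AUC_iv/D_iv) = (259.065/125)/(131/50) = 2.07252/2.62 = 0.7910

F = 0.791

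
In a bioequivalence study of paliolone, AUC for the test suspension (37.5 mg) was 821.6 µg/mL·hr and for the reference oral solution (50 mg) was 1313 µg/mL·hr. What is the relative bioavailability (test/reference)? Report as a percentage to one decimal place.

F_rel = 83.4%

F_rel = (AUC_test/D_test) / (AUC_ref/D_ref)
      = (821.6/37.5) / (1313/50)
      = 21.9093 / 26.26 = 0.8343 = 83.43%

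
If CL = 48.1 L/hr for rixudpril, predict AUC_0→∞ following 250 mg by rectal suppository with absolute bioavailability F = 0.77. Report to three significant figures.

AUC = 4.00 mg/L·hr

AUC_0→∞ = F × Dose / CL
        = 0.77 × 250 / 48.1 = 4.00208 mg/L·hr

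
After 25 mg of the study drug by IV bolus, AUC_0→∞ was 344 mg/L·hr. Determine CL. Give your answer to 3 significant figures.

CL = 0.0727 L/hr

CL = Dose_iv / AUC_0→∞
   = 25 / 344 = 0.0726744 L/hr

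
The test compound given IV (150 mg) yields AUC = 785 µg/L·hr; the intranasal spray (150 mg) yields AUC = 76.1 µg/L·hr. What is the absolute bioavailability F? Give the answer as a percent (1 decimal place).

F = (AUC_ev / D_ev) / (AUC_iv / D_iv)
  = (76.1/150) / (785/150)
  = 0.507333 / 5.23333 = 0.0969
  = 9.69%

F = 9.7%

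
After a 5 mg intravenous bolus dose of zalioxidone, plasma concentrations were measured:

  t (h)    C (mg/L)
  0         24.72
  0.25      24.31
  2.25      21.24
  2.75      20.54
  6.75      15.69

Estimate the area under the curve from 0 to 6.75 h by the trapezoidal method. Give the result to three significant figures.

Trapezoidal AUC_0→6.75:
  [0→0.25]: (24.72+24.31)/2 × 0.25 = 6.12875
  [0.25→2.25]: (24.31+21.24)/2 × 2 = 45.55
  [2.25→2.75]: (21.24+20.54)/2 × 0.5 = 10.445
  [2.75→6.75]: (20.54+15.69)/2 × 4 = 72.46
  Sum = 134.58375 mg/L·h

AUC = 135 mg/L·h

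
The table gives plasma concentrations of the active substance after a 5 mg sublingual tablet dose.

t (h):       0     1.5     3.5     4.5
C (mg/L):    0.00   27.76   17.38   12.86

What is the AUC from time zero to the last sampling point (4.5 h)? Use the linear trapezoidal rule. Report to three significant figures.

AUC = 81.1 mg/L·h

Trapezoidal AUC_0→4.5:
  [0→1.5]: (0.00+27.76)/2 × 1.5 = 20.82
  [1.5→3.5]: (27.76+17.38)/2 × 2 = 45.14
  [3.5→4.5]: (17.38+12.86)/2 × 1 = 15.12
  Sum = 81.08 mg/L·h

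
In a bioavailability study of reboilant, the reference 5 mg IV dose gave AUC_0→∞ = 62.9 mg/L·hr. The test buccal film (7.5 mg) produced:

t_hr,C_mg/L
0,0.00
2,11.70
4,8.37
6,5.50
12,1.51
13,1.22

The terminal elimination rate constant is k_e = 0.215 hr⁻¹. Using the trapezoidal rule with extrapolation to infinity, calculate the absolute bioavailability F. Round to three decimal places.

F = 0.781

Trapezoidal AUC_0→13 (buccal film):
  [0→2]: (0.00+11.70)/2 × 2 = 11.7
  [2→4]: (11.70+8.37)/2 × 2 = 20.07
  [4→6]: (8.37+5.50)/2 × 2 = 13.87
  [6→12]: (5.50+1.51)/2 × 6 = 21.03
  [12→13]: (1.51+1.22)/2 × 1 = 1.365
  Sum = 68.035 mg/L·hr
Tail: C_last/k_e = 1.22/0.215 = 5.674
AUC_0→∞ (buccal film) = 68.035 + 5.674 = 73.709 mg/L·hr
F = (AUC_ev/D_ev)/(AUC_iv/D_iv) = (73.709/7.5)/(62.9/5) = 9.82787/12.58 = 0.7812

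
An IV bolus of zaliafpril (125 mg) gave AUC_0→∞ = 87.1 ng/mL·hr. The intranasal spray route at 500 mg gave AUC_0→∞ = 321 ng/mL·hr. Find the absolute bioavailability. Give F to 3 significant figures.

F = 0.921

F = (AUC_ev / D_ev) / (AUC_iv / D_iv)
  = (321/500) / (87.1/125)
  = 0.642 / 0.6968 = 0.9214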